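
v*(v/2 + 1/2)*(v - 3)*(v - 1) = v^4/2 - 3*v^3/2 - v^2/2 + 3*v/2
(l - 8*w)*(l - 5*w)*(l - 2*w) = l^3 - 15*l^2*w + 66*l*w^2 - 80*w^3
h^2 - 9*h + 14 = (h - 7)*(h - 2)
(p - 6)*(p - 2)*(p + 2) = p^3 - 6*p^2 - 4*p + 24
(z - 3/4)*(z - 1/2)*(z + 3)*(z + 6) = z^4 + 31*z^3/4 + 57*z^2/8 - 153*z/8 + 27/4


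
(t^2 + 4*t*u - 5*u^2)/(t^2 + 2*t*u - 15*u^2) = (t - u)/(t - 3*u)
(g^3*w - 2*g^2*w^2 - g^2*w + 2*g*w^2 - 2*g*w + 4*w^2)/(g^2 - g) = w*(g^3 - 2*g^2*w - g^2 + 2*g*w - 2*g + 4*w)/(g*(g - 1))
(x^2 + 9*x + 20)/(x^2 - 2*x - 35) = (x + 4)/(x - 7)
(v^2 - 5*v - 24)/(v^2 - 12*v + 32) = (v + 3)/(v - 4)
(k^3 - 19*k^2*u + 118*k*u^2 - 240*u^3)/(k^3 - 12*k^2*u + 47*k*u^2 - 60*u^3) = (k^2 - 14*k*u + 48*u^2)/(k^2 - 7*k*u + 12*u^2)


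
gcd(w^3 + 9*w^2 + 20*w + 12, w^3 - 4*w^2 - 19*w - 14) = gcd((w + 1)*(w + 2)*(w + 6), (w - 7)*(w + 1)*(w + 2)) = w^2 + 3*w + 2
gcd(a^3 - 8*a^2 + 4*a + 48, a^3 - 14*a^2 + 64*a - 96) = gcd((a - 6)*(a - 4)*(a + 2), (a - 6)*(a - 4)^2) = a^2 - 10*a + 24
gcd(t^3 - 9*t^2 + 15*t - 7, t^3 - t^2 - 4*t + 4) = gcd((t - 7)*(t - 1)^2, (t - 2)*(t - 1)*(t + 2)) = t - 1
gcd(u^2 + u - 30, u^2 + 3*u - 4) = 1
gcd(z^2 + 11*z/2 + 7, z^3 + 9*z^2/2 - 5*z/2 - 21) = z + 7/2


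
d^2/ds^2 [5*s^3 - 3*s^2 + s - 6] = 30*s - 6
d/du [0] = 0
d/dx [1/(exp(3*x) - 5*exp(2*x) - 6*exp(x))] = (-3*exp(2*x) + 10*exp(x) + 6)*exp(-x)/(-exp(2*x) + 5*exp(x) + 6)^2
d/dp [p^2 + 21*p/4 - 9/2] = 2*p + 21/4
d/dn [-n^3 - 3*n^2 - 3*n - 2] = -3*n^2 - 6*n - 3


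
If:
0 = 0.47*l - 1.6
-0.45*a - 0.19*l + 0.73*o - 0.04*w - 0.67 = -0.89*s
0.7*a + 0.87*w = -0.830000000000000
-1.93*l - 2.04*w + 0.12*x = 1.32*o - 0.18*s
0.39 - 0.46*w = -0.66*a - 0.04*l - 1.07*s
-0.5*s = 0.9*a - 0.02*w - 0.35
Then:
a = 1.80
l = 3.40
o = 5.99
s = -2.63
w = -2.40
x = 83.79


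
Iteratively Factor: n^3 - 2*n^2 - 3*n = (n + 1)*(n^2 - 3*n) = n*(n + 1)*(n - 3)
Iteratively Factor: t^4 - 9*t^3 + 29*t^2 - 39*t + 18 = (t - 1)*(t^3 - 8*t^2 + 21*t - 18) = (t - 3)*(t - 1)*(t^2 - 5*t + 6) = (t - 3)^2*(t - 1)*(t - 2)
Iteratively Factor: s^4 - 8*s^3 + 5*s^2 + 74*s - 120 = (s - 5)*(s^3 - 3*s^2 - 10*s + 24) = (s - 5)*(s + 3)*(s^2 - 6*s + 8) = (s - 5)*(s - 2)*(s + 3)*(s - 4)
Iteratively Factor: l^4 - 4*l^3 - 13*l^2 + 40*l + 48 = (l - 4)*(l^3 - 13*l - 12) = (l - 4)*(l + 1)*(l^2 - l - 12) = (l - 4)*(l + 1)*(l + 3)*(l - 4)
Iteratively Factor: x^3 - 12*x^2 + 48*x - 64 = (x - 4)*(x^2 - 8*x + 16) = (x - 4)^2*(x - 4)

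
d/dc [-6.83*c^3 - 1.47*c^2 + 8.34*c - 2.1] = -20.49*c^2 - 2.94*c + 8.34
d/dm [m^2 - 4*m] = 2*m - 4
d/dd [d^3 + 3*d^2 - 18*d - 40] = 3*d^2 + 6*d - 18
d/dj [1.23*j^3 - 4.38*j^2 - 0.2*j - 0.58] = 3.69*j^2 - 8.76*j - 0.2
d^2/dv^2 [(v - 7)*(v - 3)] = 2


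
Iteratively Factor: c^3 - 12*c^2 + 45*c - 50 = (c - 5)*(c^2 - 7*c + 10) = (c - 5)^2*(c - 2)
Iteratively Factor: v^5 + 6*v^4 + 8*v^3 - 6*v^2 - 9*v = (v + 3)*(v^4 + 3*v^3 - v^2 - 3*v) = v*(v + 3)*(v^3 + 3*v^2 - v - 3) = v*(v - 1)*(v + 3)*(v^2 + 4*v + 3) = v*(v - 1)*(v + 3)^2*(v + 1)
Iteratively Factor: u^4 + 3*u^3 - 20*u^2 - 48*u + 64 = (u + 4)*(u^3 - u^2 - 16*u + 16) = (u - 1)*(u + 4)*(u^2 - 16) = (u - 1)*(u + 4)^2*(u - 4)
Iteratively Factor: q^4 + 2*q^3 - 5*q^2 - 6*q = (q + 1)*(q^3 + q^2 - 6*q) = (q - 2)*(q + 1)*(q^2 + 3*q) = (q - 2)*(q + 1)*(q + 3)*(q)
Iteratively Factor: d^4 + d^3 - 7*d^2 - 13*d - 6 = (d + 1)*(d^3 - 7*d - 6) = (d + 1)*(d + 2)*(d^2 - 2*d - 3) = (d + 1)^2*(d + 2)*(d - 3)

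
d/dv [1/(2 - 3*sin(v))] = 3*cos(v)/(3*sin(v) - 2)^2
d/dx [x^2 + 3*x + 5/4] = 2*x + 3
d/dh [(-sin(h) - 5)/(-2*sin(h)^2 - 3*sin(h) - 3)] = (-20*sin(h) + cos(2*h) - 13)*cos(h)/(3*sin(h) - cos(2*h) + 4)^2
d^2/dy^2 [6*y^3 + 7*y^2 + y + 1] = 36*y + 14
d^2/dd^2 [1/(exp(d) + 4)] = (exp(d) - 4)*exp(d)/(exp(d) + 4)^3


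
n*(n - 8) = n^2 - 8*n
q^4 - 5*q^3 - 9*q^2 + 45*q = q*(q - 5)*(q - 3)*(q + 3)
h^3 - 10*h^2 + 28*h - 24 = (h - 6)*(h - 2)^2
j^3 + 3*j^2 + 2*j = j*(j + 1)*(j + 2)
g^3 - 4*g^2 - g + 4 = (g - 4)*(g - 1)*(g + 1)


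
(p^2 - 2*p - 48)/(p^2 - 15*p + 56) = (p + 6)/(p - 7)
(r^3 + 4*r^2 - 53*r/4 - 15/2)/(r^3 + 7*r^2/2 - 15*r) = (r + 1/2)/r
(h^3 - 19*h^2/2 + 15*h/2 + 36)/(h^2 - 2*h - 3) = (h^2 - 13*h/2 - 12)/(h + 1)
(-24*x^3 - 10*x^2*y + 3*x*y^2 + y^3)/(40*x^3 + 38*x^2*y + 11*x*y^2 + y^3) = (-3*x + y)/(5*x + y)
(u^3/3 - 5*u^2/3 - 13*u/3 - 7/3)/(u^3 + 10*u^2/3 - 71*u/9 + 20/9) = 3*(u^3 - 5*u^2 - 13*u - 7)/(9*u^3 + 30*u^2 - 71*u + 20)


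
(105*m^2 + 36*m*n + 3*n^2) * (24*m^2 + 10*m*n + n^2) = 2520*m^4 + 1914*m^3*n + 537*m^2*n^2 + 66*m*n^3 + 3*n^4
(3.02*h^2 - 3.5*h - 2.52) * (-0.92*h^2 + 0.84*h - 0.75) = -2.7784*h^4 + 5.7568*h^3 - 2.8866*h^2 + 0.5082*h + 1.89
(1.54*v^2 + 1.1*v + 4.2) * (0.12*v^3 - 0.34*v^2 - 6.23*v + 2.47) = 0.1848*v^5 - 0.3916*v^4 - 9.4642*v^3 - 4.4772*v^2 - 23.449*v + 10.374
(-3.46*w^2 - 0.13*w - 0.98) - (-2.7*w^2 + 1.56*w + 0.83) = -0.76*w^2 - 1.69*w - 1.81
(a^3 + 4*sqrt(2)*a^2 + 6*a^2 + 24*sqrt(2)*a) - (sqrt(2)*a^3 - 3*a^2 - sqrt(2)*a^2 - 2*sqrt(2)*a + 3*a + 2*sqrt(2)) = -sqrt(2)*a^3 + a^3 + 5*sqrt(2)*a^2 + 9*a^2 - 3*a + 26*sqrt(2)*a - 2*sqrt(2)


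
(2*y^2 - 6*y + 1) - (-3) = 2*y^2 - 6*y + 4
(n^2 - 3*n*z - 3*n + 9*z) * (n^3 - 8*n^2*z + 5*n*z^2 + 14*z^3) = n^5 - 11*n^4*z - 3*n^4 + 29*n^3*z^2 + 33*n^3*z - n^2*z^3 - 87*n^2*z^2 - 42*n*z^4 + 3*n*z^3 + 126*z^4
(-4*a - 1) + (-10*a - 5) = -14*a - 6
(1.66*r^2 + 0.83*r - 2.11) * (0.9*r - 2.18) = 1.494*r^3 - 2.8718*r^2 - 3.7084*r + 4.5998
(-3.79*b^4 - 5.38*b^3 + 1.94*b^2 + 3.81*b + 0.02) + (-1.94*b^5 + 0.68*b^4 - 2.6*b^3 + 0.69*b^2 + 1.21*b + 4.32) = -1.94*b^5 - 3.11*b^4 - 7.98*b^3 + 2.63*b^2 + 5.02*b + 4.34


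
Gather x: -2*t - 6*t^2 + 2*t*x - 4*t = -6*t^2 + 2*t*x - 6*t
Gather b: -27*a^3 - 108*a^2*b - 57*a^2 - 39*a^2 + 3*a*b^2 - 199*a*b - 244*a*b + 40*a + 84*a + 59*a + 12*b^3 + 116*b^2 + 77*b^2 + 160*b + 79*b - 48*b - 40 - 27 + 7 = -27*a^3 - 96*a^2 + 183*a + 12*b^3 + b^2*(3*a + 193) + b*(-108*a^2 - 443*a + 191) - 60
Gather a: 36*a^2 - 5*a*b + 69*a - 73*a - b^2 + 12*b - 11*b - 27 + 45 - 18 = 36*a^2 + a*(-5*b - 4) - b^2 + b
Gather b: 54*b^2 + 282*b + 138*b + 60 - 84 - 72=54*b^2 + 420*b - 96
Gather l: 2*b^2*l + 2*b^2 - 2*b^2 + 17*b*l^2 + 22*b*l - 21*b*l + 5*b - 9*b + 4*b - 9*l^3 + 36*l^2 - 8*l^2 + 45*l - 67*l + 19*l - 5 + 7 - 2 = -9*l^3 + l^2*(17*b + 28) + l*(2*b^2 + b - 3)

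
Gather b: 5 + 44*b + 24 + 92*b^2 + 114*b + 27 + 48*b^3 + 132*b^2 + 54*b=48*b^3 + 224*b^2 + 212*b + 56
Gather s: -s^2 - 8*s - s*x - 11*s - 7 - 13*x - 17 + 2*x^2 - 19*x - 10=-s^2 + s*(-x - 19) + 2*x^2 - 32*x - 34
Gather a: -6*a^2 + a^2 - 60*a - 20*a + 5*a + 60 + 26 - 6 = -5*a^2 - 75*a + 80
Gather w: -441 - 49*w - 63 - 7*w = -56*w - 504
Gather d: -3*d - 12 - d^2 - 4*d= -d^2 - 7*d - 12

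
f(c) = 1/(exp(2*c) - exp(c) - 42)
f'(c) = (-2*exp(2*c) + exp(c))/(exp(2*c) - exp(c) - 42)^2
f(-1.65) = -0.02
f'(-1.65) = 0.00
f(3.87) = 0.00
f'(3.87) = -0.00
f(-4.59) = -0.02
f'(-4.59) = 0.00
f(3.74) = 0.00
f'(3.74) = -0.00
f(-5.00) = -0.02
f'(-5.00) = 0.00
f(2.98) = 0.00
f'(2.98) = -0.01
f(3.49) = 0.00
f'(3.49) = -0.00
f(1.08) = -0.03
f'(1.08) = -0.01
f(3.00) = 0.00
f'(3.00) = -0.00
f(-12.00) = -0.02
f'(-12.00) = 0.00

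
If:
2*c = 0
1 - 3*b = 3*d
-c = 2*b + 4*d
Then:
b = 2/3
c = 0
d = -1/3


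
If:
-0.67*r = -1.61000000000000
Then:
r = 2.40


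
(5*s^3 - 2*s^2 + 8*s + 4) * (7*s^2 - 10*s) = 35*s^5 - 64*s^4 + 76*s^3 - 52*s^2 - 40*s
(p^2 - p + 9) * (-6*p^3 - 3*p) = -6*p^5 + 6*p^4 - 57*p^3 + 3*p^2 - 27*p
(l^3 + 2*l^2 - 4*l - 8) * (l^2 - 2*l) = l^5 - 8*l^3 + 16*l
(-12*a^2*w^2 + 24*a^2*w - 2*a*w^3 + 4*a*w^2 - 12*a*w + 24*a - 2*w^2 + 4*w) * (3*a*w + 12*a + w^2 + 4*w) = -36*a^3*w^3 - 72*a^3*w^2 + 288*a^3*w - 18*a^2*w^4 - 36*a^2*w^3 + 108*a^2*w^2 - 72*a^2*w + 288*a^2 - 2*a*w^5 - 4*a*w^4 - 2*a*w^3 - 36*a*w^2 + 144*a*w - 2*w^4 - 4*w^3 + 16*w^2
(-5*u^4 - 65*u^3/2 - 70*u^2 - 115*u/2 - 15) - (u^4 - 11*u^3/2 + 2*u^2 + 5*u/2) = -6*u^4 - 27*u^3 - 72*u^2 - 60*u - 15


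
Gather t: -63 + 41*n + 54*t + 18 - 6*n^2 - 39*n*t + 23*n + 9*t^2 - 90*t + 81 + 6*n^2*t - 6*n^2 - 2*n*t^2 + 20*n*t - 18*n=-12*n^2 + 46*n + t^2*(9 - 2*n) + t*(6*n^2 - 19*n - 36) + 36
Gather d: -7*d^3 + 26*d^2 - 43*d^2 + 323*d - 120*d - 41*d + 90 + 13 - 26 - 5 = -7*d^3 - 17*d^2 + 162*d + 72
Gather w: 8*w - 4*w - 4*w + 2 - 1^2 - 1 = 0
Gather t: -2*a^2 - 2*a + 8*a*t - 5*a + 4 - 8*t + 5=-2*a^2 - 7*a + t*(8*a - 8) + 9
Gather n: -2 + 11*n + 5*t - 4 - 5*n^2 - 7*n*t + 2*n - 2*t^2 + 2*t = -5*n^2 + n*(13 - 7*t) - 2*t^2 + 7*t - 6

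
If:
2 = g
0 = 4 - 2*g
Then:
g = 2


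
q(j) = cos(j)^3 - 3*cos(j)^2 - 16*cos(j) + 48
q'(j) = -3*sin(j)*cos(j)^2 + 6*sin(j)*cos(j) + 16*sin(j)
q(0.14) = 30.19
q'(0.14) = 2.65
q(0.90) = 37.14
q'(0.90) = 14.55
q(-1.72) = 50.31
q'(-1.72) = -14.87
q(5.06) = 42.24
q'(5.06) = -16.64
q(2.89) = 59.77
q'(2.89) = 1.84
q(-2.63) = 59.01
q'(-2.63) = -4.16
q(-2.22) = 56.36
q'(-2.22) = -8.98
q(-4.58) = 50.06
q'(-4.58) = 15.02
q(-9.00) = 59.33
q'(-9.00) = -3.31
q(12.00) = 32.96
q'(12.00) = -10.16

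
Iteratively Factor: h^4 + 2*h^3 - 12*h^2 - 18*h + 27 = (h + 3)*(h^3 - h^2 - 9*h + 9) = (h - 3)*(h + 3)*(h^2 + 2*h - 3) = (h - 3)*(h + 3)^2*(h - 1)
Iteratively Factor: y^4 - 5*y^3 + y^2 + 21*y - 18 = (y - 3)*(y^3 - 2*y^2 - 5*y + 6) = (y - 3)^2*(y^2 + y - 2) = (y - 3)^2*(y - 1)*(y + 2)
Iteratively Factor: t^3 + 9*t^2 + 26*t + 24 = (t + 3)*(t^2 + 6*t + 8) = (t + 3)*(t + 4)*(t + 2)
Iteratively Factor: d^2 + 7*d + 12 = (d + 3)*(d + 4)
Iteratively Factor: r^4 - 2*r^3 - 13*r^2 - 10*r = (r)*(r^3 - 2*r^2 - 13*r - 10) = r*(r + 2)*(r^2 - 4*r - 5) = r*(r + 1)*(r + 2)*(r - 5)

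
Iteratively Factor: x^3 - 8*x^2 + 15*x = (x - 5)*(x^2 - 3*x) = x*(x - 5)*(x - 3)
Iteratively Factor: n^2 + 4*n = (n + 4)*(n)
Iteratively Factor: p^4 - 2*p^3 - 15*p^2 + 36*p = (p + 4)*(p^3 - 6*p^2 + 9*p) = p*(p + 4)*(p^2 - 6*p + 9) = p*(p - 3)*(p + 4)*(p - 3)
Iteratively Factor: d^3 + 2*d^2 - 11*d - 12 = (d + 4)*(d^2 - 2*d - 3) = (d - 3)*(d + 4)*(d + 1)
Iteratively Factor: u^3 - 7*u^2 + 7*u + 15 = (u - 3)*(u^2 - 4*u - 5) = (u - 5)*(u - 3)*(u + 1)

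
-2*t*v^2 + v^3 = v^2*(-2*t + v)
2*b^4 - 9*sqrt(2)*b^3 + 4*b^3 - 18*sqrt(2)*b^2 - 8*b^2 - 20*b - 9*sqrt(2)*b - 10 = (b + 1)*(b - 5*sqrt(2))*(sqrt(2)*b + 1)*(sqrt(2)*b + sqrt(2))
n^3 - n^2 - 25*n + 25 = (n - 5)*(n - 1)*(n + 5)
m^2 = m^2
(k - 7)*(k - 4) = k^2 - 11*k + 28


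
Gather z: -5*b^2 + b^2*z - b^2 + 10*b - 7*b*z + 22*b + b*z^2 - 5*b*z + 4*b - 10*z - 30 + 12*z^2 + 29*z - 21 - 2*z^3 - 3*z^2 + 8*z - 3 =-6*b^2 + 36*b - 2*z^3 + z^2*(b + 9) + z*(b^2 - 12*b + 27) - 54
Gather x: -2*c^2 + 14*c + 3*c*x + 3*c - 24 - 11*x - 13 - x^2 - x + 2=-2*c^2 + 17*c - x^2 + x*(3*c - 12) - 35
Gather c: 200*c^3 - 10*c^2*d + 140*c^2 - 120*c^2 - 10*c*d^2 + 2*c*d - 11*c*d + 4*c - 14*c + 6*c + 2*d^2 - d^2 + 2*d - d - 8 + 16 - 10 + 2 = 200*c^3 + c^2*(20 - 10*d) + c*(-10*d^2 - 9*d - 4) + d^2 + d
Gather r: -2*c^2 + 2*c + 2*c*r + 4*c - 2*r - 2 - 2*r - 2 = -2*c^2 + 6*c + r*(2*c - 4) - 4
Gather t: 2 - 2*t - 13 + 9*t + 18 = 7*t + 7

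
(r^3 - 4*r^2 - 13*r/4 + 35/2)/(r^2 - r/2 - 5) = r - 7/2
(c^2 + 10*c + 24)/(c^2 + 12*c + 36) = (c + 4)/(c + 6)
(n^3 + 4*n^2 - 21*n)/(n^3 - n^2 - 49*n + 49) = n*(n - 3)/(n^2 - 8*n + 7)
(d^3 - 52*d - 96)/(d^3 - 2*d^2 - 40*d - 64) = (d + 6)/(d + 4)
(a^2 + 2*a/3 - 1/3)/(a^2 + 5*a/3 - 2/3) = (a + 1)/(a + 2)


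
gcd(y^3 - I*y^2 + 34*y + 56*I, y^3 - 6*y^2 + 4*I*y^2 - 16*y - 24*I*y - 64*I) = y + 4*I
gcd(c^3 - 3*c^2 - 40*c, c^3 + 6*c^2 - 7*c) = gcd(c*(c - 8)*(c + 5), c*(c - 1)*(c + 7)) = c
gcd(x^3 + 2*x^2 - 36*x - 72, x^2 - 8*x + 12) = x - 6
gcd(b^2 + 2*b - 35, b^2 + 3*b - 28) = b + 7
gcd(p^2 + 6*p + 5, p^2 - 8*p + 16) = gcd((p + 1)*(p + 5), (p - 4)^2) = 1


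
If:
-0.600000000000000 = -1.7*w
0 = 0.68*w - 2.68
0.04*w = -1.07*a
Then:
No Solution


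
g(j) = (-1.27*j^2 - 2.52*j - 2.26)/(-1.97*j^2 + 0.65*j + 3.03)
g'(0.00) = -0.67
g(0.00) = -0.75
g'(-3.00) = -0.03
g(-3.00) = 0.37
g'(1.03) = -11.35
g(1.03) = -3.85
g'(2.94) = -0.72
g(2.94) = 1.71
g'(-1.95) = 0.13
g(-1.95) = 0.38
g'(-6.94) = -0.02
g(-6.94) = 0.48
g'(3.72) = -0.31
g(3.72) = 1.34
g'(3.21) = -0.52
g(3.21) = 1.54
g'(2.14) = -3.22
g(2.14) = 2.93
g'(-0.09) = -0.54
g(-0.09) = -0.69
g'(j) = (-2.54*j - 2.52)/(-1.97*j^2 + 0.65*j + 3.03) + (3.94*j - 0.65)*(-1.27*j^2 - 2.52*j - 2.26)/(-1.97*j^2 + 0.65*j + 3.03)^2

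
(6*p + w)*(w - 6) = 6*p*w - 36*p + w^2 - 6*w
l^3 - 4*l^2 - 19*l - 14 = (l - 7)*(l + 1)*(l + 2)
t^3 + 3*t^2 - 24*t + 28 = (t - 2)^2*(t + 7)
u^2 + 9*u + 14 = (u + 2)*(u + 7)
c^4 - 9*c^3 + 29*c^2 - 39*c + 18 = (c - 3)^2*(c - 2)*(c - 1)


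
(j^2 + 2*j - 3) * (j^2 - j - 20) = j^4 + j^3 - 25*j^2 - 37*j + 60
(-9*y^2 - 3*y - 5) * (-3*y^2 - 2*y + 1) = 27*y^4 + 27*y^3 + 12*y^2 + 7*y - 5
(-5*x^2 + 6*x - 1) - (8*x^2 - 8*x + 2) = -13*x^2 + 14*x - 3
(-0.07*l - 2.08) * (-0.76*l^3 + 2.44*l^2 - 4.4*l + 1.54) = 0.0532*l^4 + 1.41*l^3 - 4.7672*l^2 + 9.0442*l - 3.2032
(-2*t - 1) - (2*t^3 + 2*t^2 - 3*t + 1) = -2*t^3 - 2*t^2 + t - 2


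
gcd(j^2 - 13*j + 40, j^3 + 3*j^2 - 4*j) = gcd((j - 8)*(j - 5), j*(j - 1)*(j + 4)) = 1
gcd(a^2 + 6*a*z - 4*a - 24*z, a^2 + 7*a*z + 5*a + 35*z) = 1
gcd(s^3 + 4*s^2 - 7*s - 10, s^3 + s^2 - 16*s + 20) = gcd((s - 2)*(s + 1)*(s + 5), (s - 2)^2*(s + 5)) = s^2 + 3*s - 10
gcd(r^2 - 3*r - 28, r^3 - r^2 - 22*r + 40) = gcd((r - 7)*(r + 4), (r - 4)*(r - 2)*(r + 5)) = 1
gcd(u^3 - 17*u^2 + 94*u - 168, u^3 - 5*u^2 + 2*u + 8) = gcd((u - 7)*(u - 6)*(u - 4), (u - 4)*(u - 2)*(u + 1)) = u - 4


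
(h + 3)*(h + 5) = h^2 + 8*h + 15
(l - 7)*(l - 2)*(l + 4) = l^3 - 5*l^2 - 22*l + 56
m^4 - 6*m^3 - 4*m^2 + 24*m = m*(m - 6)*(m - 2)*(m + 2)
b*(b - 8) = b^2 - 8*b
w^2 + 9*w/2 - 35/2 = (w - 5/2)*(w + 7)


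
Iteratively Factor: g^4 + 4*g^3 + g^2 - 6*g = (g + 3)*(g^3 + g^2 - 2*g) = (g + 2)*(g + 3)*(g^2 - g) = (g - 1)*(g + 2)*(g + 3)*(g)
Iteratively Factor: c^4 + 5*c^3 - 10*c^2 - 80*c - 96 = (c + 2)*(c^3 + 3*c^2 - 16*c - 48) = (c - 4)*(c + 2)*(c^2 + 7*c + 12) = (c - 4)*(c + 2)*(c + 3)*(c + 4)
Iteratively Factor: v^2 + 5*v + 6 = (v + 3)*(v + 2)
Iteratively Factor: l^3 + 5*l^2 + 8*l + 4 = (l + 2)*(l^2 + 3*l + 2) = (l + 1)*(l + 2)*(l + 2)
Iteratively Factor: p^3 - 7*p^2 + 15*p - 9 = (p - 3)*(p^2 - 4*p + 3) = (p - 3)^2*(p - 1)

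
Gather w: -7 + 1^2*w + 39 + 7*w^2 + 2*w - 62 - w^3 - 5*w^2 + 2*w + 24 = -w^3 + 2*w^2 + 5*w - 6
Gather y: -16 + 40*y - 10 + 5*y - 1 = 45*y - 27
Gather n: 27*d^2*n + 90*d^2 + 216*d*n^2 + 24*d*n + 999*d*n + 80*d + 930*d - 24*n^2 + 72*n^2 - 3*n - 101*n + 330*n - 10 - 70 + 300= 90*d^2 + 1010*d + n^2*(216*d + 48) + n*(27*d^2 + 1023*d + 226) + 220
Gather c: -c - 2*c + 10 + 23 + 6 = 39 - 3*c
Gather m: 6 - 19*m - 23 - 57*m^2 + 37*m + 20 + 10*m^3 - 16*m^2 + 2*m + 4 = 10*m^3 - 73*m^2 + 20*m + 7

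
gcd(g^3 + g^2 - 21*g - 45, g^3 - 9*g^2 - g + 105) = g^2 - 2*g - 15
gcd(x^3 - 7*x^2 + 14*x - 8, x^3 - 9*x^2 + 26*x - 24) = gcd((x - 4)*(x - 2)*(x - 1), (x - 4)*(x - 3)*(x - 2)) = x^2 - 6*x + 8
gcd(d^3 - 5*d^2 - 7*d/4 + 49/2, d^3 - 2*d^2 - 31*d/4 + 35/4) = d - 7/2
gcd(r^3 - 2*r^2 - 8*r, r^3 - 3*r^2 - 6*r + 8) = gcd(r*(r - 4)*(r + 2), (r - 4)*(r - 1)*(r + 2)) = r^2 - 2*r - 8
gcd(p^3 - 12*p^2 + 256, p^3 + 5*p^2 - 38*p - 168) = p + 4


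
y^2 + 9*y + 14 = (y + 2)*(y + 7)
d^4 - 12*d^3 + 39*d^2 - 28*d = d*(d - 7)*(d - 4)*(d - 1)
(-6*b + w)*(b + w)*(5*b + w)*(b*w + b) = -30*b^4*w - 30*b^4 - 31*b^3*w^2 - 31*b^3*w + b*w^4 + b*w^3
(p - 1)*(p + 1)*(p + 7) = p^3 + 7*p^2 - p - 7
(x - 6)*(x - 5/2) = x^2 - 17*x/2 + 15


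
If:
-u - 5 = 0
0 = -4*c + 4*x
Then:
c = x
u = -5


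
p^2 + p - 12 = (p - 3)*(p + 4)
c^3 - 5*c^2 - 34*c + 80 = (c - 8)*(c - 2)*(c + 5)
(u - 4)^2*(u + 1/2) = u^3 - 15*u^2/2 + 12*u + 8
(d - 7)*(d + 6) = d^2 - d - 42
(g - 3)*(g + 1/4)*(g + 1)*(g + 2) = g^4 + g^3/4 - 7*g^2 - 31*g/4 - 3/2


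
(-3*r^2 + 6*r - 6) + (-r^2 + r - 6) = -4*r^2 + 7*r - 12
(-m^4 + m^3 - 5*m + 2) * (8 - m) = m^5 - 9*m^4 + 8*m^3 + 5*m^2 - 42*m + 16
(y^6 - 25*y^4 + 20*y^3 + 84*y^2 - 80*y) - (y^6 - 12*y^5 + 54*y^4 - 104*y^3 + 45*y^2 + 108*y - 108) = 12*y^5 - 79*y^4 + 124*y^3 + 39*y^2 - 188*y + 108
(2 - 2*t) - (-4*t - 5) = 2*t + 7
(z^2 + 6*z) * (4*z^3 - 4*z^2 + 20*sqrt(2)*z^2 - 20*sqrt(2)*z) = 4*z^5 + 20*z^4 + 20*sqrt(2)*z^4 - 24*z^3 + 100*sqrt(2)*z^3 - 120*sqrt(2)*z^2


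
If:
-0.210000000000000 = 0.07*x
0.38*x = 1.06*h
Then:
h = -1.08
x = -3.00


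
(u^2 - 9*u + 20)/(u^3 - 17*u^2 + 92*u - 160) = 1/(u - 8)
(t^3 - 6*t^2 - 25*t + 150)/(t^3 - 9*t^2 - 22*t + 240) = (t - 5)/(t - 8)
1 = 1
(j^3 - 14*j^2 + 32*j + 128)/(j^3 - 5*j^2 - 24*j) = (j^2 - 6*j - 16)/(j*(j + 3))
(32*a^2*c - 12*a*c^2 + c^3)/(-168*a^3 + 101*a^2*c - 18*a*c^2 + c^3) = c*(-4*a + c)/(21*a^2 - 10*a*c + c^2)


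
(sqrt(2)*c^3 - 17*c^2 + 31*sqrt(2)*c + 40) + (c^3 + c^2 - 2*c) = c^3 + sqrt(2)*c^3 - 16*c^2 - 2*c + 31*sqrt(2)*c + 40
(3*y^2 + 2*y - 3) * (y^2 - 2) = 3*y^4 + 2*y^3 - 9*y^2 - 4*y + 6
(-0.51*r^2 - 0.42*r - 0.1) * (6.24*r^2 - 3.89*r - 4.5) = -3.1824*r^4 - 0.6369*r^3 + 3.3048*r^2 + 2.279*r + 0.45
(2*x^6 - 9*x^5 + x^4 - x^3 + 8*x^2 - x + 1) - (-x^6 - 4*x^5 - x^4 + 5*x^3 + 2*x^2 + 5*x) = 3*x^6 - 5*x^5 + 2*x^4 - 6*x^3 + 6*x^2 - 6*x + 1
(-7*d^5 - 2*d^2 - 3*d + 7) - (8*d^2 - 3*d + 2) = -7*d^5 - 10*d^2 + 5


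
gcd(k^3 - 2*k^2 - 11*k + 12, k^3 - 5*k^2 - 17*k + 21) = k^2 + 2*k - 3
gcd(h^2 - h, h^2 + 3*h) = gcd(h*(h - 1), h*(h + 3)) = h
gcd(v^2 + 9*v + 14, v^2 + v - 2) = v + 2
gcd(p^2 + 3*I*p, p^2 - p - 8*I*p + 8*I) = 1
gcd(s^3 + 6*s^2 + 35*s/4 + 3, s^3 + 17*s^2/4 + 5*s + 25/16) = s + 1/2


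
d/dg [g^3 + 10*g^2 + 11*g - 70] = 3*g^2 + 20*g + 11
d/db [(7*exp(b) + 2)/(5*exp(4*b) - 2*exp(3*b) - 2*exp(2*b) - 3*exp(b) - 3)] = (-105*exp(4*b) - 12*exp(3*b) + 26*exp(2*b) + 8*exp(b) - 15)*exp(b)/(25*exp(8*b) - 20*exp(7*b) - 16*exp(6*b) - 22*exp(5*b) - 14*exp(4*b) + 24*exp(3*b) + 21*exp(2*b) + 18*exp(b) + 9)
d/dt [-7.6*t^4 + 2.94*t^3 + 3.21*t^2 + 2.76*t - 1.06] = -30.4*t^3 + 8.82*t^2 + 6.42*t + 2.76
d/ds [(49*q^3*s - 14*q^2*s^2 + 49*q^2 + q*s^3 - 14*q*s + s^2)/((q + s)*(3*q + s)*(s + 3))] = ((q + s)*(3*q + s)*(s + 3)*(49*q^3 - 28*q^2*s + 3*q*s^2 - 14*q + 2*s) + (q + s)*(3*q + s)*(-49*q^3*s + 14*q^2*s^2 - 49*q^2 - q*s^3 + 14*q*s - s^2) + (q + s)*(s + 3)*(-49*q^3*s + 14*q^2*s^2 - 49*q^2 - q*s^3 + 14*q*s - s^2) + (3*q + s)*(s + 3)*(-49*q^3*s + 14*q^2*s^2 - 49*q^2 - q*s^3 + 14*q*s - s^2))/((q + s)^2*(3*q + s)^2*(s + 3)^2)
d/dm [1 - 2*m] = -2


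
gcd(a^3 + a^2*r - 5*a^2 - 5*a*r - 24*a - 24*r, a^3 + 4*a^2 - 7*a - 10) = 1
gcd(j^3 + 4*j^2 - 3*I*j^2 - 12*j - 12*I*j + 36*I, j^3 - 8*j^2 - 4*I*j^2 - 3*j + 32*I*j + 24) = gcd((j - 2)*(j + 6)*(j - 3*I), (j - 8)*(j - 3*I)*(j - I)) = j - 3*I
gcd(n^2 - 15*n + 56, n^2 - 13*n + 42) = n - 7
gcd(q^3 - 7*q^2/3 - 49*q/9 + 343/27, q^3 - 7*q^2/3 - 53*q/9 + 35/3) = q + 7/3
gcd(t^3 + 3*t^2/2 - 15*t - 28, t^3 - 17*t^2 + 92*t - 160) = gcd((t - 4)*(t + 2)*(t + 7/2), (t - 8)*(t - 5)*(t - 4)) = t - 4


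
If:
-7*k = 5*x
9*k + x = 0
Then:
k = 0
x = 0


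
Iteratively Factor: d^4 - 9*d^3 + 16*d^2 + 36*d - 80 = (d - 4)*(d^3 - 5*d^2 - 4*d + 20) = (d - 5)*(d - 4)*(d^2 - 4) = (d - 5)*(d - 4)*(d + 2)*(d - 2)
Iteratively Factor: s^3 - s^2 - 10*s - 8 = (s - 4)*(s^2 + 3*s + 2) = (s - 4)*(s + 2)*(s + 1)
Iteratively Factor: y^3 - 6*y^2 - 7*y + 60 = (y + 3)*(y^2 - 9*y + 20) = (y - 4)*(y + 3)*(y - 5)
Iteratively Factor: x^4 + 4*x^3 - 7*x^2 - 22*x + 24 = (x - 1)*(x^3 + 5*x^2 - 2*x - 24) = (x - 1)*(x + 3)*(x^2 + 2*x - 8) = (x - 2)*(x - 1)*(x + 3)*(x + 4)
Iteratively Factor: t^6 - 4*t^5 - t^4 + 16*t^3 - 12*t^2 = (t)*(t^5 - 4*t^4 - t^3 + 16*t^2 - 12*t) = t*(t - 1)*(t^4 - 3*t^3 - 4*t^2 + 12*t) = t*(t - 1)*(t + 2)*(t^3 - 5*t^2 + 6*t) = t^2*(t - 1)*(t + 2)*(t^2 - 5*t + 6) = t^2*(t - 2)*(t - 1)*(t + 2)*(t - 3)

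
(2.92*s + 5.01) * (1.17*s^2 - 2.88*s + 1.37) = 3.4164*s^3 - 2.5479*s^2 - 10.4284*s + 6.8637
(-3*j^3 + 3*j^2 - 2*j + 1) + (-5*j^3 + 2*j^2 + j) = -8*j^3 + 5*j^2 - j + 1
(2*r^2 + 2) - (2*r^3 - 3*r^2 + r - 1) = -2*r^3 + 5*r^2 - r + 3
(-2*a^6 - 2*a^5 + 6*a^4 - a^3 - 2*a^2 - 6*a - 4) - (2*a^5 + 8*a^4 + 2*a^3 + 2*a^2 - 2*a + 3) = -2*a^6 - 4*a^5 - 2*a^4 - 3*a^3 - 4*a^2 - 4*a - 7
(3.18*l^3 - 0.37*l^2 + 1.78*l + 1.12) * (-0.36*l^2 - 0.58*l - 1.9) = -1.1448*l^5 - 1.7112*l^4 - 6.4682*l^3 - 0.7326*l^2 - 4.0316*l - 2.128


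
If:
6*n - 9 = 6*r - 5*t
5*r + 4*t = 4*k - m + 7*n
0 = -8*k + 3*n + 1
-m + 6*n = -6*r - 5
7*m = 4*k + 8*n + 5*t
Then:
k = 2315/17422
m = 6457/8711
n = 183/8711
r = -6366/8711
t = 7821/8711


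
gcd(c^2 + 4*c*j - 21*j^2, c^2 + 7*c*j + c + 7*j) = c + 7*j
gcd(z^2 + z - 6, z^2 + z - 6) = z^2 + z - 6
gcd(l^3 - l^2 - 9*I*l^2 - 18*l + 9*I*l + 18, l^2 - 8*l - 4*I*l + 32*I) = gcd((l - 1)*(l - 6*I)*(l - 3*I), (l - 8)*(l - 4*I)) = 1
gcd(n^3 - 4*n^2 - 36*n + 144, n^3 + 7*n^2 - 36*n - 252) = n^2 - 36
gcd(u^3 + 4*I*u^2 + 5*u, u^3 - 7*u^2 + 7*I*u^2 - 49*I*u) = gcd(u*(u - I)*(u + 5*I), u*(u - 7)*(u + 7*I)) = u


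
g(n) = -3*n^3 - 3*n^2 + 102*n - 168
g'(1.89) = 58.51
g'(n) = -9*n^2 - 6*n + 102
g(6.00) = -312.00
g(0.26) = -141.74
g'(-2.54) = 59.18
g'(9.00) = -681.00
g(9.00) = -1680.00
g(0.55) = -113.31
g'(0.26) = 99.83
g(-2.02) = -361.55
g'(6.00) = -258.00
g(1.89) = -6.19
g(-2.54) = -397.27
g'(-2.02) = 77.40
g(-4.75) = -398.67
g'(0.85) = 90.40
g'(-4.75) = -72.56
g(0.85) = -85.31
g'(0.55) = 95.98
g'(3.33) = -17.78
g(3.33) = 27.62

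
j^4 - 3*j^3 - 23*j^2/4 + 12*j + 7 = (j - 7/2)*(j - 2)*(j + 1/2)*(j + 2)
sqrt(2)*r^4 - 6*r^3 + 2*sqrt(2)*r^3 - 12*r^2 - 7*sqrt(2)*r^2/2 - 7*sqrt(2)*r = r*(r + 2)*(r - 7*sqrt(2)/2)*(sqrt(2)*r + 1)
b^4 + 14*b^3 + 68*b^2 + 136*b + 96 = (b + 2)^2*(b + 4)*(b + 6)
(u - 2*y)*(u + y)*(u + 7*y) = u^3 + 6*u^2*y - 9*u*y^2 - 14*y^3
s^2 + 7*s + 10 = (s + 2)*(s + 5)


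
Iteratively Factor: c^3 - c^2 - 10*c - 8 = (c + 1)*(c^2 - 2*c - 8) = (c + 1)*(c + 2)*(c - 4)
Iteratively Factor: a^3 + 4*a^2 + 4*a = (a + 2)*(a^2 + 2*a) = (a + 2)^2*(a)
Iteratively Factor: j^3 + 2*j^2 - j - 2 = (j + 2)*(j^2 - 1) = (j - 1)*(j + 2)*(j + 1)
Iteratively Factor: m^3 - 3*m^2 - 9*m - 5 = (m + 1)*(m^2 - 4*m - 5) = (m - 5)*(m + 1)*(m + 1)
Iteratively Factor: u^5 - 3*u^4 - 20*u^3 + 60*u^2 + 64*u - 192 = (u - 2)*(u^4 - u^3 - 22*u^2 + 16*u + 96) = (u - 2)*(u + 2)*(u^3 - 3*u^2 - 16*u + 48) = (u - 4)*(u - 2)*(u + 2)*(u^2 + u - 12) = (u - 4)*(u - 2)*(u + 2)*(u + 4)*(u - 3)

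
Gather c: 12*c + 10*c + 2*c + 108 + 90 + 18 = 24*c + 216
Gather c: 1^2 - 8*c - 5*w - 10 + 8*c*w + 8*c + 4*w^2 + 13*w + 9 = 8*c*w + 4*w^2 + 8*w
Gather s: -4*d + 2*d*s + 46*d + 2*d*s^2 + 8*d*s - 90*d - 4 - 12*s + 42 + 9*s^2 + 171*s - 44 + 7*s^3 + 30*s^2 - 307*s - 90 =-48*d + 7*s^3 + s^2*(2*d + 39) + s*(10*d - 148) - 96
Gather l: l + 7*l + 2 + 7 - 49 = 8*l - 40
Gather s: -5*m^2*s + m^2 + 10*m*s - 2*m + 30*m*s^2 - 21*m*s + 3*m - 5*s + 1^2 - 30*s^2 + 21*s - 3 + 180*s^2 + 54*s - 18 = m^2 + m + s^2*(30*m + 150) + s*(-5*m^2 - 11*m + 70) - 20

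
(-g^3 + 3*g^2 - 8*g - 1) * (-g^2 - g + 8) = g^5 - 2*g^4 - 3*g^3 + 33*g^2 - 63*g - 8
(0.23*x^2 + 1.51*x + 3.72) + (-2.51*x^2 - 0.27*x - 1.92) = -2.28*x^2 + 1.24*x + 1.8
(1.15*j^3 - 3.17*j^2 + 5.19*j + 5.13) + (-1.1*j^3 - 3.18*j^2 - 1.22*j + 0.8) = 0.0499999999999998*j^3 - 6.35*j^2 + 3.97*j + 5.93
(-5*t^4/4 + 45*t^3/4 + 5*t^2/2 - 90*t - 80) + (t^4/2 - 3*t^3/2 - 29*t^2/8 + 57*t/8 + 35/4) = -3*t^4/4 + 39*t^3/4 - 9*t^2/8 - 663*t/8 - 285/4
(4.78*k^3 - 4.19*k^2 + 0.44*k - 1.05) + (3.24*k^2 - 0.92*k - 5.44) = 4.78*k^3 - 0.95*k^2 - 0.48*k - 6.49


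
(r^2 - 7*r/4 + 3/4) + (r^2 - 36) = 2*r^2 - 7*r/4 - 141/4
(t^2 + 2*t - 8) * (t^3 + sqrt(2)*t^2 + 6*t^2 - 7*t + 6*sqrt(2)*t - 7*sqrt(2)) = t^5 + sqrt(2)*t^4 + 8*t^4 - 3*t^3 + 8*sqrt(2)*t^3 - 62*t^2 - 3*sqrt(2)*t^2 - 62*sqrt(2)*t + 56*t + 56*sqrt(2)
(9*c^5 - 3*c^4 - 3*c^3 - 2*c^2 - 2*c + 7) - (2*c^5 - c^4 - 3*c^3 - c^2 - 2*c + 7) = 7*c^5 - 2*c^4 - c^2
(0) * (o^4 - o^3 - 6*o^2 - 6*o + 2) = 0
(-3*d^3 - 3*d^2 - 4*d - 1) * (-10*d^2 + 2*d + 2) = 30*d^5 + 24*d^4 + 28*d^3 - 4*d^2 - 10*d - 2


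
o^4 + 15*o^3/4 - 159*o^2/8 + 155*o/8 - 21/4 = (o - 2)*(o - 3/4)*(o - 1/2)*(o + 7)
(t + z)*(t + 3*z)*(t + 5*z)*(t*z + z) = t^4*z + 9*t^3*z^2 + t^3*z + 23*t^2*z^3 + 9*t^2*z^2 + 15*t*z^4 + 23*t*z^3 + 15*z^4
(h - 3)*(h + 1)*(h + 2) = h^3 - 7*h - 6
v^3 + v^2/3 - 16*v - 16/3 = (v - 4)*(v + 1/3)*(v + 4)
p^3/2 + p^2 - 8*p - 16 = (p/2 + 1)*(p - 4)*(p + 4)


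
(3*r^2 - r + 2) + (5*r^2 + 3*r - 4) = 8*r^2 + 2*r - 2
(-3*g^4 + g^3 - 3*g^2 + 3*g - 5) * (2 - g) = 3*g^5 - 7*g^4 + 5*g^3 - 9*g^2 + 11*g - 10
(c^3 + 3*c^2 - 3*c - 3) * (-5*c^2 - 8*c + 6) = -5*c^5 - 23*c^4 - 3*c^3 + 57*c^2 + 6*c - 18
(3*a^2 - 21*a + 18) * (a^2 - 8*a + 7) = 3*a^4 - 45*a^3 + 207*a^2 - 291*a + 126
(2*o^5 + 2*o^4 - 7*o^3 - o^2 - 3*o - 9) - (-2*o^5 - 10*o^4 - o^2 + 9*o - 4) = 4*o^5 + 12*o^4 - 7*o^3 - 12*o - 5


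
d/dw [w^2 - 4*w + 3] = 2*w - 4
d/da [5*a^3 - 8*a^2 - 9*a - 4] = 15*a^2 - 16*a - 9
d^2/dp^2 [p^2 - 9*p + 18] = 2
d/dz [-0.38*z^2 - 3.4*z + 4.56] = -0.76*z - 3.4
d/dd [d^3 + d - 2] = 3*d^2 + 1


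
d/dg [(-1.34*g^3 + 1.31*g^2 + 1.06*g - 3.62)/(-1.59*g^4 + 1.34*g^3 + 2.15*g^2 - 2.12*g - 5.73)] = (-2.1306*g^6 + 4.1658*g^5 + 0.4198*g^4 - 20.1824*g^3 + 32.5308*g^2 + 0.553399999999996*g - 13.7482)/(2.5281*g^8 - 4.2612*g^7 - 5.0414*g^6 + 12.5036*g^5 + 17.1623*g^4 - 24.4724*g^3 - 20.1446*g^2 + 24.2952*g + 32.8329)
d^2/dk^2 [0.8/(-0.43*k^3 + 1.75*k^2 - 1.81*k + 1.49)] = ((2.064*k - 2.8)*(0.43*k^3 - 1.75*k^2 + 1.81*k - 1.49) - 0.8*(1.29*k^2 - 3.5*k + 1.81)*(2.58*k^2 - 7.0*k + 3.62))/(0.43*k^3 - 1.75*k^2 + 1.81*k - 1.49)^3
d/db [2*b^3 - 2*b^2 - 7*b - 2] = 6*b^2 - 4*b - 7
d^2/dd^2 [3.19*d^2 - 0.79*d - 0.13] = 6.38000000000000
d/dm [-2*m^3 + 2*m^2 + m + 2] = -6*m^2 + 4*m + 1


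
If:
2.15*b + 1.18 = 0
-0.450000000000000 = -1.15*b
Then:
No Solution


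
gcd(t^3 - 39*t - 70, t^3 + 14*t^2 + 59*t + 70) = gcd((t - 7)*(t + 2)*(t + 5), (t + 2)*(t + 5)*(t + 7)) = t^2 + 7*t + 10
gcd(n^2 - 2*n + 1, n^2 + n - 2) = n - 1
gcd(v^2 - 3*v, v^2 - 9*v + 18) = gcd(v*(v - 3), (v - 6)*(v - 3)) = v - 3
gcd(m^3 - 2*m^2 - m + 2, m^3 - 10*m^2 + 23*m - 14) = m^2 - 3*m + 2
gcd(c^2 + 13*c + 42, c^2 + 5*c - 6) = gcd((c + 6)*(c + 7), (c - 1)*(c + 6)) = c + 6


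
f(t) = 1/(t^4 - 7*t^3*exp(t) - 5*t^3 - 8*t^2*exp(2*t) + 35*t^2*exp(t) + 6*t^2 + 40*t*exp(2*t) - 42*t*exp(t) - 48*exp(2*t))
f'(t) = (7*t^3*exp(t) - 4*t^3 + 16*t^2*exp(2*t) - 14*t^2*exp(t) + 15*t^2 - 64*t*exp(2*t) - 28*t*exp(t) - 12*t + 56*exp(2*t) + 42*exp(t))/(t^4 - 7*t^3*exp(t) - 5*t^3 - 8*t^2*exp(2*t) + 35*t^2*exp(t) + 6*t^2 + 40*t*exp(2*t) - 42*t*exp(t) - 48*exp(2*t))^2 = (7*t^3*exp(t) - 4*t^3 + 16*t^2*exp(2*t) - 14*t^2*exp(t) + 15*t^2 - 64*t*exp(2*t) - 28*t*exp(t) - 12*t + 56*exp(2*t) + 42*exp(t))/(-t^4 + 7*t^3*exp(t) + 5*t^3 + 8*t^2*exp(2*t) - 35*t^2*exp(t) - 6*t^2 - 40*t*exp(2*t) + 42*t*exp(t) + 48*exp(2*t))^2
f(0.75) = -0.01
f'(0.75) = 0.01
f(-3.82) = 0.00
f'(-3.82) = 0.00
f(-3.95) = 0.00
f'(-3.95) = 0.00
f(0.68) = -0.01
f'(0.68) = 0.01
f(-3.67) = 0.00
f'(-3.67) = 0.00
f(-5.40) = 0.00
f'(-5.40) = 0.00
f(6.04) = -0.00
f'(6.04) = 0.00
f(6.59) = -0.00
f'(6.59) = 0.00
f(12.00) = 0.00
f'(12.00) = 0.00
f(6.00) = 0.00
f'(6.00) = 0.00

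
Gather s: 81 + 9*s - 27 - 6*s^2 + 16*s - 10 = -6*s^2 + 25*s + 44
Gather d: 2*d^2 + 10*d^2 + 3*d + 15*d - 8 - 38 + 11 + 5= 12*d^2 + 18*d - 30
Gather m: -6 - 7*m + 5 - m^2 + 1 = -m^2 - 7*m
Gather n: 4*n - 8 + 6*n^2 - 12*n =6*n^2 - 8*n - 8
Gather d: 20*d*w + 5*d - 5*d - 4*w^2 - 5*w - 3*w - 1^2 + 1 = 20*d*w - 4*w^2 - 8*w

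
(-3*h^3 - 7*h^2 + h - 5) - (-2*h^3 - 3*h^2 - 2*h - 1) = -h^3 - 4*h^2 + 3*h - 4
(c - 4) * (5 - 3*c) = -3*c^2 + 17*c - 20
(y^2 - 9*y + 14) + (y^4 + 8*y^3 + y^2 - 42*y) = y^4 + 8*y^3 + 2*y^2 - 51*y + 14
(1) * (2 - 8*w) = 2 - 8*w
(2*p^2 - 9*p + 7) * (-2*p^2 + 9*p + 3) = -4*p^4 + 36*p^3 - 89*p^2 + 36*p + 21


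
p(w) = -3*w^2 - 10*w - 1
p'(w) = -6*w - 10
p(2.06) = -34.33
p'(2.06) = -22.36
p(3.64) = -77.15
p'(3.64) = -31.84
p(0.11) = -2.14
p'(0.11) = -10.66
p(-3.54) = -3.19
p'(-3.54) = 11.24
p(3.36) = -68.47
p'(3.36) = -30.16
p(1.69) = -26.47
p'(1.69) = -20.14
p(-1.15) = 6.53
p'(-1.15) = -3.10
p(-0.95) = 5.79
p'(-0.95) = -4.30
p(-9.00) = -154.00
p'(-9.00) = 44.00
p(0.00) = -1.00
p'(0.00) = -10.00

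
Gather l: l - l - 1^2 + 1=0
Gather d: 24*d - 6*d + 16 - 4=18*d + 12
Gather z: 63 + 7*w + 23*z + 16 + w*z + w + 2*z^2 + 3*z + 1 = 8*w + 2*z^2 + z*(w + 26) + 80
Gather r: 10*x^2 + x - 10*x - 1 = 10*x^2 - 9*x - 1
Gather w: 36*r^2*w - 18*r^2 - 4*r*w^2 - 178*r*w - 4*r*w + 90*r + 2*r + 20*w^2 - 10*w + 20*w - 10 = -18*r^2 + 92*r + w^2*(20 - 4*r) + w*(36*r^2 - 182*r + 10) - 10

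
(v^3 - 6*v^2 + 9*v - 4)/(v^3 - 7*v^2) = (v^3 - 6*v^2 + 9*v - 4)/(v^2*(v - 7))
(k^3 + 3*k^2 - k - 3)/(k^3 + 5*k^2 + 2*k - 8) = (k^2 + 4*k + 3)/(k^2 + 6*k + 8)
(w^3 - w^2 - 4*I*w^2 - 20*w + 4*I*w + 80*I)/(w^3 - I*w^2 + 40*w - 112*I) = (w^2 - w - 20)/(w^2 + 3*I*w + 28)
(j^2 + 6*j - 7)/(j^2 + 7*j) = (j - 1)/j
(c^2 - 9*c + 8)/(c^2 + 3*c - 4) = (c - 8)/(c + 4)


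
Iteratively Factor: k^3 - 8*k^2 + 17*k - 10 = (k - 1)*(k^2 - 7*k + 10) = (k - 2)*(k - 1)*(k - 5)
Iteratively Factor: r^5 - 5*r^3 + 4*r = (r - 2)*(r^4 + 2*r^3 - r^2 - 2*r) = (r - 2)*(r + 2)*(r^3 - r) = (r - 2)*(r + 1)*(r + 2)*(r^2 - r) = r*(r - 2)*(r + 1)*(r + 2)*(r - 1)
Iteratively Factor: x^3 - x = (x + 1)*(x^2 - x) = (x - 1)*(x + 1)*(x)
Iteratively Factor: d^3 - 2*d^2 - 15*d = (d + 3)*(d^2 - 5*d) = d*(d + 3)*(d - 5)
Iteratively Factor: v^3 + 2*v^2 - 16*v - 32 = (v + 2)*(v^2 - 16) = (v + 2)*(v + 4)*(v - 4)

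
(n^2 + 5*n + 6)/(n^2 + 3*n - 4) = (n^2 + 5*n + 6)/(n^2 + 3*n - 4)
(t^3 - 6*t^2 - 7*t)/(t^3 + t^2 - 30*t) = (t^2 - 6*t - 7)/(t^2 + t - 30)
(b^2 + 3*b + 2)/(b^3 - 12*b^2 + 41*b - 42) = (b^2 + 3*b + 2)/(b^3 - 12*b^2 + 41*b - 42)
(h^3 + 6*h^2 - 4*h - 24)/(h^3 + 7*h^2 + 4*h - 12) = (h - 2)/(h - 1)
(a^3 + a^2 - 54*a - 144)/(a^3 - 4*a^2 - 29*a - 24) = (a + 6)/(a + 1)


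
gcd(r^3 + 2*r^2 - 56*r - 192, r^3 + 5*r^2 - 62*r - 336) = r^2 - 2*r - 48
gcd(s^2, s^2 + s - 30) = 1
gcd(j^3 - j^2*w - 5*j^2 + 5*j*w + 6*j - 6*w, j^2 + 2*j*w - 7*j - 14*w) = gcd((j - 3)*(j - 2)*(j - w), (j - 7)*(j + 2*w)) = 1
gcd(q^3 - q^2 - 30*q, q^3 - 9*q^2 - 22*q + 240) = q^2 - q - 30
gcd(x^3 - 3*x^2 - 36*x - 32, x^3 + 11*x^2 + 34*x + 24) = x^2 + 5*x + 4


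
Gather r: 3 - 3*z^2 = 3 - 3*z^2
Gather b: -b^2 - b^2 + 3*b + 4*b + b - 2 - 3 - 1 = -2*b^2 + 8*b - 6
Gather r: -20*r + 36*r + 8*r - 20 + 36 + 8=24*r + 24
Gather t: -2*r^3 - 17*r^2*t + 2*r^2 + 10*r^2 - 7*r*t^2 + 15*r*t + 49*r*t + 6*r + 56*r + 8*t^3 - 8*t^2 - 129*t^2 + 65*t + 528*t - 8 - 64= -2*r^3 + 12*r^2 + 62*r + 8*t^3 + t^2*(-7*r - 137) + t*(-17*r^2 + 64*r + 593) - 72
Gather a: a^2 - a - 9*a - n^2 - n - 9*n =a^2 - 10*a - n^2 - 10*n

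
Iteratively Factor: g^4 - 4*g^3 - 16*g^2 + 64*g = (g + 4)*(g^3 - 8*g^2 + 16*g) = (g - 4)*(g + 4)*(g^2 - 4*g) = (g - 4)^2*(g + 4)*(g)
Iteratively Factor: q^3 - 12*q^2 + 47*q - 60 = (q - 3)*(q^2 - 9*q + 20) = (q - 4)*(q - 3)*(q - 5)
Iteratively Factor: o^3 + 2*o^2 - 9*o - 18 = (o - 3)*(o^2 + 5*o + 6) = (o - 3)*(o + 2)*(o + 3)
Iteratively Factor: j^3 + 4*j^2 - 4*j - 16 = (j + 2)*(j^2 + 2*j - 8) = (j - 2)*(j + 2)*(j + 4)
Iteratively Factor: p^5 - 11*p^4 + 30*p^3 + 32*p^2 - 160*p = (p)*(p^4 - 11*p^3 + 30*p^2 + 32*p - 160) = p*(p - 5)*(p^3 - 6*p^2 + 32) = p*(p - 5)*(p - 4)*(p^2 - 2*p - 8) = p*(p - 5)*(p - 4)*(p + 2)*(p - 4)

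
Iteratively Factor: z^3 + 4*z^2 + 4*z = (z)*(z^2 + 4*z + 4) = z*(z + 2)*(z + 2)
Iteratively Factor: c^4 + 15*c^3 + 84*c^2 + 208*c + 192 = (c + 3)*(c^3 + 12*c^2 + 48*c + 64) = (c + 3)*(c + 4)*(c^2 + 8*c + 16) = (c + 3)*(c + 4)^2*(c + 4)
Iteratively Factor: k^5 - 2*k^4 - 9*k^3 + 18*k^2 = (k)*(k^4 - 2*k^3 - 9*k^2 + 18*k) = k*(k + 3)*(k^3 - 5*k^2 + 6*k) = k^2*(k + 3)*(k^2 - 5*k + 6) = k^2*(k - 3)*(k + 3)*(k - 2)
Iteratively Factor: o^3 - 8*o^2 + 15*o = (o - 3)*(o^2 - 5*o) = o*(o - 3)*(o - 5)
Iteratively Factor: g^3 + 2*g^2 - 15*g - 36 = (g + 3)*(g^2 - g - 12) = (g - 4)*(g + 3)*(g + 3)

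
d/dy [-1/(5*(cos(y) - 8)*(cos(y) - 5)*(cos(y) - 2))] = 3*(sin(y)^2 + 10*cos(y) - 23)*sin(y)/(5*(cos(y) - 8)^2*(cos(y) - 5)^2*(cos(y) - 2)^2)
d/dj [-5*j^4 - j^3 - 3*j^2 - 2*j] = -20*j^3 - 3*j^2 - 6*j - 2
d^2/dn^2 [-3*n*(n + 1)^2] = -18*n - 12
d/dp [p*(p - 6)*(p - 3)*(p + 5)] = 4*p^3 - 12*p^2 - 54*p + 90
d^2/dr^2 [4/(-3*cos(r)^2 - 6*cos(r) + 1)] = 6*(24*sin(r)^4 - 44*sin(r)^2 - 41*cos(r) + 9*cos(3*r) - 32)/(-3*sin(r)^2 + 6*cos(r) + 2)^3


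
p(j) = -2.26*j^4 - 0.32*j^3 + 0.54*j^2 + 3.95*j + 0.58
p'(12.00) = -15742.45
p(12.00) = -47290.58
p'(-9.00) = 6506.63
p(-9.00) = -14585.81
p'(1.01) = -5.25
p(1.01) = 2.44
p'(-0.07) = 3.87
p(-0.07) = 0.31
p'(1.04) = -6.13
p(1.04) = 2.27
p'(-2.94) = 222.20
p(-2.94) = -167.08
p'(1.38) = -20.15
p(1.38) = -1.98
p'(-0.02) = 3.93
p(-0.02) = 0.50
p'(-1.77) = 49.16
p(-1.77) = -25.13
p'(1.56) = -31.02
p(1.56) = -6.54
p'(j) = -9.04*j^3 - 0.96*j^2 + 1.08*j + 3.95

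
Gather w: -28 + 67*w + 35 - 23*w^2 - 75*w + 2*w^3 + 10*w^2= 2*w^3 - 13*w^2 - 8*w + 7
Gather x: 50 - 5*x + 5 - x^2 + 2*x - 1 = -x^2 - 3*x + 54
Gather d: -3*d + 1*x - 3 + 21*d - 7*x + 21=18*d - 6*x + 18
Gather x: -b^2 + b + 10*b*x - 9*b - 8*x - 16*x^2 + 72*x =-b^2 - 8*b - 16*x^2 + x*(10*b + 64)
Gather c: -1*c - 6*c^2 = -6*c^2 - c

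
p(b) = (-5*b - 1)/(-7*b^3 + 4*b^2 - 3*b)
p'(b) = (-5*b - 1)*(21*b^2 - 8*b + 3)/(-7*b^3 + 4*b^2 - 3*b)^2 - 5/(-7*b^3 + 4*b^2 - 3*b) = (-70*b^3 - b^2 + 8*b - 3)/(b^2*(49*b^4 - 56*b^3 + 58*b^2 - 24*b + 9))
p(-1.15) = 0.25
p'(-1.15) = 0.25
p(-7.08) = 0.01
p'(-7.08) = 0.00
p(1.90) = 0.27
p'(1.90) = -0.31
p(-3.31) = 0.05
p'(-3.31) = 0.03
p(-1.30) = 0.21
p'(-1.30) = 0.20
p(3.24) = 0.08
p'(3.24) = -0.06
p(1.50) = 0.44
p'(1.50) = -0.63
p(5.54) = 0.03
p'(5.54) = -0.01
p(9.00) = 0.01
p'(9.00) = 0.00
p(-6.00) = 0.02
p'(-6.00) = 0.01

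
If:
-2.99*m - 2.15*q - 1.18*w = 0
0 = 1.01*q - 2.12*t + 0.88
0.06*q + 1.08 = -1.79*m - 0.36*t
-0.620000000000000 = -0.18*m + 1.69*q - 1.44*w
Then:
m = -0.75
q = 0.46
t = 0.63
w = 1.06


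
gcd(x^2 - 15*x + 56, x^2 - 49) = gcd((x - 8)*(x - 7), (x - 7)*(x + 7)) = x - 7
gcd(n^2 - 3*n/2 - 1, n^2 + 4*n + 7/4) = n + 1/2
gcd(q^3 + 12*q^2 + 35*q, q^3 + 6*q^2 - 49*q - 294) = q + 7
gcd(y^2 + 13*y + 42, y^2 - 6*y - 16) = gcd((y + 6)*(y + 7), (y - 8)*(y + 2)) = 1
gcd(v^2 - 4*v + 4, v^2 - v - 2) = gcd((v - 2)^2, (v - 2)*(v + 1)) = v - 2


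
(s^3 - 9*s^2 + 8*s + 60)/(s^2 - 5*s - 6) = (s^2 - 3*s - 10)/(s + 1)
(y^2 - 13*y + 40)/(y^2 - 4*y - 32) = (y - 5)/(y + 4)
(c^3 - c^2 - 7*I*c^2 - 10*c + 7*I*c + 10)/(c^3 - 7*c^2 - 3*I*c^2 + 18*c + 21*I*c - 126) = (c^3 - c^2*(1 + 7*I) + c*(-10 + 7*I) + 10)/(c^3 - c^2*(7 + 3*I) + 3*c*(6 + 7*I) - 126)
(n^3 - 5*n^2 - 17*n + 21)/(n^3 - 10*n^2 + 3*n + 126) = (n - 1)/(n - 6)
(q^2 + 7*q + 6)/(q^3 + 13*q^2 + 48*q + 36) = 1/(q + 6)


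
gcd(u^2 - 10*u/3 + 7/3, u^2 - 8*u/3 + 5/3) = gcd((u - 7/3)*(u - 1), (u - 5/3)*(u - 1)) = u - 1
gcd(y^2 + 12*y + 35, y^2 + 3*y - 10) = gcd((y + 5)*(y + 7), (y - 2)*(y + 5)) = y + 5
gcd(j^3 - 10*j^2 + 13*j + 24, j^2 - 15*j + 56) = j - 8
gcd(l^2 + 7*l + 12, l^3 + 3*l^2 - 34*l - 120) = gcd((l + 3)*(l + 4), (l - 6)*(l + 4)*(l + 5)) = l + 4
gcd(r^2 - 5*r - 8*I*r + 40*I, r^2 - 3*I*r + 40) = r - 8*I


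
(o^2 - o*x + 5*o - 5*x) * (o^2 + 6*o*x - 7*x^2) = o^4 + 5*o^3*x + 5*o^3 - 13*o^2*x^2 + 25*o^2*x + 7*o*x^3 - 65*o*x^2 + 35*x^3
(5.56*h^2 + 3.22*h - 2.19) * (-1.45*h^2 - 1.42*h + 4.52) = -8.062*h^4 - 12.5642*h^3 + 23.7343*h^2 + 17.6642*h - 9.8988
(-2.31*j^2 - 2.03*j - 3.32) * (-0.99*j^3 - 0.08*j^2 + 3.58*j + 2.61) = 2.2869*j^5 + 2.1945*j^4 - 4.8206*j^3 - 13.0309*j^2 - 17.1839*j - 8.6652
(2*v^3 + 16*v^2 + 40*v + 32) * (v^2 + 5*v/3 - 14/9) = 2*v^5 + 58*v^4/3 + 572*v^3/9 + 664*v^2/9 - 80*v/9 - 448/9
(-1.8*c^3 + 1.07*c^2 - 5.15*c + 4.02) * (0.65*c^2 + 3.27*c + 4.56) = -1.17*c^5 - 5.1905*c^4 - 8.0566*c^3 - 9.3483*c^2 - 10.3386*c + 18.3312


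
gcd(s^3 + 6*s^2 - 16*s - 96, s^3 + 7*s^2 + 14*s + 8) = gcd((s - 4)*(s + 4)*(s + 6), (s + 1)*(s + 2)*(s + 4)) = s + 4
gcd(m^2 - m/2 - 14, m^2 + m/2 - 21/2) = m + 7/2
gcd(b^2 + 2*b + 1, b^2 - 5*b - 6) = b + 1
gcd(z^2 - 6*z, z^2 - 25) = 1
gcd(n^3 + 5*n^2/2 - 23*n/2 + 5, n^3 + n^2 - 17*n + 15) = n + 5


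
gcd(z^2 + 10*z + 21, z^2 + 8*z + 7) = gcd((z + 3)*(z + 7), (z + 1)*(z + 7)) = z + 7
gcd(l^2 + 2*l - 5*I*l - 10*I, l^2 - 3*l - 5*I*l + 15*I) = l - 5*I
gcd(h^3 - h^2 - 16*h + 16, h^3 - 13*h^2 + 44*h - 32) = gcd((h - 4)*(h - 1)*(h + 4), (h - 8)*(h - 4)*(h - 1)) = h^2 - 5*h + 4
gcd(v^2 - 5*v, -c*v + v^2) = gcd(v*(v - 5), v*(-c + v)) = v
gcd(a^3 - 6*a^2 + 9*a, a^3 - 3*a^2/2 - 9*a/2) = a^2 - 3*a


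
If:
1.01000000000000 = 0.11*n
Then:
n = 9.18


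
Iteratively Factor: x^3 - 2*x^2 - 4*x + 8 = (x + 2)*(x^2 - 4*x + 4) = (x - 2)*(x + 2)*(x - 2)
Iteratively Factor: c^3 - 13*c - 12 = (c + 3)*(c^2 - 3*c - 4) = (c + 1)*(c + 3)*(c - 4)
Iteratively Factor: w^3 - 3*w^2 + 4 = (w - 2)*(w^2 - w - 2) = (w - 2)*(w + 1)*(w - 2)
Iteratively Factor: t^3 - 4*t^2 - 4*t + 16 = (t - 2)*(t^2 - 2*t - 8) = (t - 4)*(t - 2)*(t + 2)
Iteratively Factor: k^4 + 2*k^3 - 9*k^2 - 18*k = (k + 3)*(k^3 - k^2 - 6*k) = (k + 2)*(k + 3)*(k^2 - 3*k) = (k - 3)*(k + 2)*(k + 3)*(k)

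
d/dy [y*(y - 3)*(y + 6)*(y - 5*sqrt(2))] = 4*y^3 - 15*sqrt(2)*y^2 + 9*y^2 - 30*sqrt(2)*y - 36*y + 90*sqrt(2)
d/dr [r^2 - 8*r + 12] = 2*r - 8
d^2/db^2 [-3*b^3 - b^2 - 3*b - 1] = -18*b - 2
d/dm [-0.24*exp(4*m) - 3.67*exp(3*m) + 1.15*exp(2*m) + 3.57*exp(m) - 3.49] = (-0.96*exp(3*m) - 11.01*exp(2*m) + 2.3*exp(m) + 3.57)*exp(m)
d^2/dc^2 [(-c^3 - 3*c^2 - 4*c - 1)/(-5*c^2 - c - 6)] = 2*(56*c^3 - 177*c^2 - 237*c + 55)/(125*c^6 + 75*c^5 + 465*c^4 + 181*c^3 + 558*c^2 + 108*c + 216)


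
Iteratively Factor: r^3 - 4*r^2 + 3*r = (r)*(r^2 - 4*r + 3) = r*(r - 1)*(r - 3)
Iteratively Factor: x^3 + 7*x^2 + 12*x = (x + 3)*(x^2 + 4*x) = x*(x + 3)*(x + 4)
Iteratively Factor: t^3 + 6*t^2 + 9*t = (t + 3)*(t^2 + 3*t) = t*(t + 3)*(t + 3)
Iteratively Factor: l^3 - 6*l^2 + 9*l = (l - 3)*(l^2 - 3*l) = l*(l - 3)*(l - 3)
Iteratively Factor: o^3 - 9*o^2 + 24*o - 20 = (o - 2)*(o^2 - 7*o + 10) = (o - 2)^2*(o - 5)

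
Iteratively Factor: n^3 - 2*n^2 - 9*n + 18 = (n - 3)*(n^2 + n - 6) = (n - 3)*(n + 3)*(n - 2)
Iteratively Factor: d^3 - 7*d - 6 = (d - 3)*(d^2 + 3*d + 2) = (d - 3)*(d + 1)*(d + 2)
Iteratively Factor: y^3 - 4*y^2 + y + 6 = (y + 1)*(y^2 - 5*y + 6) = (y - 3)*(y + 1)*(y - 2)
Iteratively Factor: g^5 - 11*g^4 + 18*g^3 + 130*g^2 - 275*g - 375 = (g + 1)*(g^4 - 12*g^3 + 30*g^2 + 100*g - 375) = (g + 1)*(g + 3)*(g^3 - 15*g^2 + 75*g - 125) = (g - 5)*(g + 1)*(g + 3)*(g^2 - 10*g + 25) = (g - 5)^2*(g + 1)*(g + 3)*(g - 5)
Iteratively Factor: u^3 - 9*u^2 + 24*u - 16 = (u - 4)*(u^2 - 5*u + 4) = (u - 4)*(u - 1)*(u - 4)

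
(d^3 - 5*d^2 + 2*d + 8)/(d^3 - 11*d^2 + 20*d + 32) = (d - 2)/(d - 8)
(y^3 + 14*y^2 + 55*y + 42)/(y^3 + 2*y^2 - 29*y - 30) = (y + 7)/(y - 5)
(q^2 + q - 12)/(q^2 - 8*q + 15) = (q + 4)/(q - 5)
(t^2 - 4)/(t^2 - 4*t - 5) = (4 - t^2)/(-t^2 + 4*t + 5)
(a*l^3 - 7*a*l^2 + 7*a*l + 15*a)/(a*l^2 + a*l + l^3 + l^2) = a*(l^2 - 8*l + 15)/(l*(a + l))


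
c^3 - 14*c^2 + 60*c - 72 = (c - 6)^2*(c - 2)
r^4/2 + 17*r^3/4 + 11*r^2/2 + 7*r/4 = r*(r/2 + 1/2)*(r + 1/2)*(r + 7)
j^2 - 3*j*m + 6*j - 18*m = (j + 6)*(j - 3*m)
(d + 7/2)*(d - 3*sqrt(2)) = d^2 - 3*sqrt(2)*d + 7*d/2 - 21*sqrt(2)/2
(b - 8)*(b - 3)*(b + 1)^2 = b^4 - 9*b^3 + 3*b^2 + 37*b + 24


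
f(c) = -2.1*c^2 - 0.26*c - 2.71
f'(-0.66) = 2.51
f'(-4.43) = 18.35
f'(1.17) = -5.17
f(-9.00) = -170.47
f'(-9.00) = 37.54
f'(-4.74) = 19.65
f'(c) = -4.2*c - 0.26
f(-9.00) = -170.47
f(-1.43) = -6.63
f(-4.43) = -42.77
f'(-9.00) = 37.54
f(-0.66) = -3.45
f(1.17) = -5.89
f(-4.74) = -48.66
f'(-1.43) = 5.75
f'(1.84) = -7.99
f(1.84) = -10.30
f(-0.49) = -3.09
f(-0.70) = -3.56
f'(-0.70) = 2.68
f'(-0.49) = 1.80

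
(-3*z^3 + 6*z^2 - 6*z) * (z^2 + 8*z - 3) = -3*z^5 - 18*z^4 + 51*z^3 - 66*z^2 + 18*z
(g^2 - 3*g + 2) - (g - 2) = g^2 - 4*g + 4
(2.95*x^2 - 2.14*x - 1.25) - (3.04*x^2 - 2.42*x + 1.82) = -0.0899999999999999*x^2 + 0.28*x - 3.07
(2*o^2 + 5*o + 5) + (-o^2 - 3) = o^2 + 5*o + 2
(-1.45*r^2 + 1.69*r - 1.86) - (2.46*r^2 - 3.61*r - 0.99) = -3.91*r^2 + 5.3*r - 0.87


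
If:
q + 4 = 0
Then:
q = -4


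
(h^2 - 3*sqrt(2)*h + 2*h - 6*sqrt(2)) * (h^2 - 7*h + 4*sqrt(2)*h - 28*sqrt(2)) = h^4 - 5*h^3 + sqrt(2)*h^3 - 38*h^2 - 5*sqrt(2)*h^2 - 14*sqrt(2)*h + 120*h + 336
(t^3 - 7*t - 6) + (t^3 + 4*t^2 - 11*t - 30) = 2*t^3 + 4*t^2 - 18*t - 36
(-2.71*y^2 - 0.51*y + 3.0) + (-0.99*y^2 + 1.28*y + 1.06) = -3.7*y^2 + 0.77*y + 4.06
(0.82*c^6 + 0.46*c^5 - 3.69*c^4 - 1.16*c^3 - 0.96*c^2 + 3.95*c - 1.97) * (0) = 0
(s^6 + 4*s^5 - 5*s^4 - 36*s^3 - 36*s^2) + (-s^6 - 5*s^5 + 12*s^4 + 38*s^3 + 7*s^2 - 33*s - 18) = -s^5 + 7*s^4 + 2*s^3 - 29*s^2 - 33*s - 18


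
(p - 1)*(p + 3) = p^2 + 2*p - 3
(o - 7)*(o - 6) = o^2 - 13*o + 42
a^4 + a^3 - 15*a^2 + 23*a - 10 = (a - 2)*(a - 1)^2*(a + 5)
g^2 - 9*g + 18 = (g - 6)*(g - 3)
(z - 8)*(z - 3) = z^2 - 11*z + 24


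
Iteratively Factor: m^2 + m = (m)*(m + 1)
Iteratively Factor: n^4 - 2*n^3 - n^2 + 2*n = (n - 2)*(n^3 - n) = n*(n - 2)*(n^2 - 1) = n*(n - 2)*(n - 1)*(n + 1)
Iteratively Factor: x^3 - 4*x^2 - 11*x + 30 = (x - 5)*(x^2 + x - 6) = (x - 5)*(x + 3)*(x - 2)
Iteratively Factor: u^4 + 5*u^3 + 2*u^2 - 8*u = (u - 1)*(u^3 + 6*u^2 + 8*u) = (u - 1)*(u + 2)*(u^2 + 4*u) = u*(u - 1)*(u + 2)*(u + 4)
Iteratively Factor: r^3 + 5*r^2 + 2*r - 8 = (r - 1)*(r^2 + 6*r + 8) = (r - 1)*(r + 2)*(r + 4)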